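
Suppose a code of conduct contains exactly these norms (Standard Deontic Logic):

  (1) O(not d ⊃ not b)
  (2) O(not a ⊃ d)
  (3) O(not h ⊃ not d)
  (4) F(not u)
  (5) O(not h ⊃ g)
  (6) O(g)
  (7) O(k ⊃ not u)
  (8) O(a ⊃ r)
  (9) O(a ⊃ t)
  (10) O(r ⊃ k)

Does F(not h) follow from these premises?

Yes

Premise 4 is F(not u), i.e. O(u).
Premise 7 is O(k ⊃ not u); contrapositively O(u ⊃ not k). Since O(u) holds, K gives O(not k).
Premise 10 is O(r ⊃ k); contrapositively O(not k ⊃ not r). Since O(not k) holds, K gives O(not r).
The contrapositive of premise 8 (O(a ⊃ r)) is O(not r ⊃ not a), and O(not r) is already established, so O(not a).
Premise 2 is O(not a ⊃ d); since O(not a), deontic closure gives O(d).
Premise 3 is O(not h ⊃ not d); contrapositively O(d ⊃ h). Since O(d) holds, K gives O(h).
Premises 1, 5, 6, 9 do not contribute to this derivation.
So O(h) holds, i.e. F(not h). The claim follows.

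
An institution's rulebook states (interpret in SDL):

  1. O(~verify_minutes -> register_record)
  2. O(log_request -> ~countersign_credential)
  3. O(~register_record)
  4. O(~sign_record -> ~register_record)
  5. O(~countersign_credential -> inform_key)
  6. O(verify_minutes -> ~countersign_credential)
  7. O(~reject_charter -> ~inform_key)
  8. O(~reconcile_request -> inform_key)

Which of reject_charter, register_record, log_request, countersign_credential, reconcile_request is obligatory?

From premise 3 we have O(~register_record).
Premise 1 is O(~verify_minutes -> register_record); contrapositively O(~register_record -> verify_minutes). Since O(~register_record) holds, K gives O(verify_minutes).
Applying K to premise 6 (O(verify_minutes -> ~countersign_credential)) and O(verify_minutes) yields O(~countersign_credential).
Premise 5 is O(~countersign_credential -> inform_key); since O(~countersign_credential), deontic closure gives O(inform_key).
Premise 7 is O(~reject_charter -> ~inform_key); contrapositively O(inform_key -> reject_charter). Since O(inform_key) holds, K gives O(reject_charter).
So O(reject_charter) holds — reject_charter is obligatory. None of the other listed options is made obligatory by any chain of premises.

reject_charter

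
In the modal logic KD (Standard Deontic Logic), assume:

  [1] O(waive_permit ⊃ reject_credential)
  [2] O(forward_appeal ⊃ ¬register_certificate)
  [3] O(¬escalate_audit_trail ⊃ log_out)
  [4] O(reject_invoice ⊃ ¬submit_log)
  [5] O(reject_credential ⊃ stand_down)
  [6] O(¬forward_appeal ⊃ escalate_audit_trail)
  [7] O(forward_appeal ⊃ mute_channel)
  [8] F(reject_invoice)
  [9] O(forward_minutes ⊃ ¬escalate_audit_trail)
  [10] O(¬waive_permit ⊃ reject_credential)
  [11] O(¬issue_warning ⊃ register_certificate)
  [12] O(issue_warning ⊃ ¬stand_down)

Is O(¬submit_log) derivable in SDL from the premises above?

No

Premise 4 is O(reject_invoice ⊃ ¬submit_log), but O(reject_invoice) is not derivable from the premises, so it does not yield O(¬submit_log).
No other premise forces O(¬submit_log). An ideal world satisfying every premise can still have ¬submit_log false, so O(¬submit_log) is not derivable.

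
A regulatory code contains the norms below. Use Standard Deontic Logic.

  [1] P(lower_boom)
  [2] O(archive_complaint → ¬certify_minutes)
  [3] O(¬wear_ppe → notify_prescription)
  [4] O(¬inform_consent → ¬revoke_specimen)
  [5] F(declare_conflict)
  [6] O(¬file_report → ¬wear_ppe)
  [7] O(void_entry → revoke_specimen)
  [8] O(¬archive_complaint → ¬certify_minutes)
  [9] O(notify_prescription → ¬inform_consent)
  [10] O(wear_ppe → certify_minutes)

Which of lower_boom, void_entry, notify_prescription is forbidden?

void_entry

Premises 2 and 8 are O(archive_complaint → ¬certify_minutes) and O(¬archive_complaint → ¬certify_minutes); every ideal world satisfies archive_complaint or ¬archive_complaint, so in either case ¬certify_minutes holds — hence O(¬certify_minutes).
The contrapositive of premise 10 (O(wear_ppe → certify_minutes)) is O(¬certify_minutes → ¬wear_ppe), and O(¬certify_minutes) is already established, so O(¬wear_ppe).
Applying K to premise 3 (O(¬wear_ppe → notify_prescription)) and O(¬wear_ppe) yields O(notify_prescription).
From O(notify_prescription) and premise 9, O(notify_prescription → ¬inform_consent), we obtain O(¬inform_consent).
Applying K to premise 4 (O(¬inform_consent → ¬revoke_specimen)) and O(¬inform_consent) yields O(¬revoke_specimen).
Premise 7 is O(void_entry → revoke_specimen); contrapositively O(¬revoke_specimen → ¬void_entry). Since O(¬revoke_specimen) holds, K gives O(¬void_entry).
So O(¬void_entry) holds, i.e. void_entry is forbidden. None of the other listed options is forbidden under the premises.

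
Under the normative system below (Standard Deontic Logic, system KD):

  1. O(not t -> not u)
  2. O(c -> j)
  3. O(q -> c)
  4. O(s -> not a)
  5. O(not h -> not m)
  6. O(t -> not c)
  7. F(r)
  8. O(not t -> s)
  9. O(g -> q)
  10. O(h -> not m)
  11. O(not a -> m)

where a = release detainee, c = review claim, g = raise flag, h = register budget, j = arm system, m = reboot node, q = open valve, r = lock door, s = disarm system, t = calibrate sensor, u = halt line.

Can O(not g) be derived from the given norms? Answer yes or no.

Yes

Premises 5 and 10 are O(not h -> not m) and O(h -> not m); every ideal world satisfies not h or h, so in either case not m holds — hence O(not m).
The contrapositive of premise 11 (O(not a -> m)) is O(not m -> a), and O(not m) is already established, so O(a).
Premise 4 is O(s -> not a); contrapositively O(a -> not s). Since O(a) holds, K gives O(not s).
Premise 8, O(not t -> s), contraposes to O(not s -> t); with O(not s) we get O(t).
Applying K to premise 6 (O(t -> not c)) and O(t) yields O(not c).
Premise 3 is O(q -> c); contrapositively O(not c -> not q). Since O(not c) holds, K gives O(not q).
Premise 9 is O(g -> q); contrapositively O(not q -> not g). Since O(not q) holds, K gives O(not g).
Premises 1, 2, 7 do not contribute to this derivation.
So O(not g) follows.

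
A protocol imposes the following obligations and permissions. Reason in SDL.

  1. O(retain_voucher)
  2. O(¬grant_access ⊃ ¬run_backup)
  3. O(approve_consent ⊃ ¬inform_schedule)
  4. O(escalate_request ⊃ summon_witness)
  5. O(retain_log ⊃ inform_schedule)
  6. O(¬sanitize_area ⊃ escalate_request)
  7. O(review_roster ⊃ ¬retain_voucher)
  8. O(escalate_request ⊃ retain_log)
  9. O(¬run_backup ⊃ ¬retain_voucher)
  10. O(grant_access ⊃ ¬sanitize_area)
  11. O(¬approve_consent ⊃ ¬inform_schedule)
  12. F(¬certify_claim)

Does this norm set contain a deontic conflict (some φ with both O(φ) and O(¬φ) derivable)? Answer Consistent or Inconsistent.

Premises 11 and 3 cover both cases: O(¬approve_consent ⊃ ¬inform_schedule) and O(approve_consent ⊃ ¬inform_schedule). Since ¬approve_consent ∨ approve_consent is a tautology, O(¬inform_schedule) follows.
The contrapositive of premise 5 (O(retain_log ⊃ inform_schedule)) is O(¬inform_schedule ⊃ ¬retain_log), and O(¬inform_schedule) is already established, so O(¬retain_log).
Premise 8 is O(escalate_request ⊃ retain_log); contrapositively O(¬retain_log ⊃ ¬escalate_request). Since O(¬retain_log) holds, K gives O(¬escalate_request).
Premise 6, O(¬sanitize_area ⊃ escalate_request), contraposes to O(¬escalate_request ⊃ sanitize_area); with O(¬escalate_request) we get O(sanitize_area).
Premise 10 is O(grant_access ⊃ ¬sanitize_area); contrapositively O(sanitize_area ⊃ ¬grant_access). Since O(sanitize_area) holds, K gives O(¬grant_access).
Applying K to premise 2 (O(¬grant_access ⊃ ¬run_backup)) and O(¬grant_access) yields O(¬run_backup).
From O(¬run_backup) and premise 9, O(¬run_backup ⊃ ¬retain_voucher), we obtain O(¬retain_voucher).
However, premise 1 gives O(retain_voucher).
We now have both O(¬retain_voucher) and O(retain_voucher) — retain_voucher is simultaneously obligatory and forbidden, violating the D-axiom.

Inconsistent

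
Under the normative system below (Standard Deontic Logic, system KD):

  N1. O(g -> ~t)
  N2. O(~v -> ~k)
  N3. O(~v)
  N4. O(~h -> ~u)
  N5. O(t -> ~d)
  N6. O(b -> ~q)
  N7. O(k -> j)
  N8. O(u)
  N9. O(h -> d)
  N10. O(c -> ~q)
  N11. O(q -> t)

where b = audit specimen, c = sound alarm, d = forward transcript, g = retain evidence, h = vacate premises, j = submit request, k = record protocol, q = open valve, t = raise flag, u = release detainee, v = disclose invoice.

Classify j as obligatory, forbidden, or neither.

Neither

Premise 7 is O(k -> j), but O(k) is not derivable from the premises, so it does not yield O(j).
No premise or chain of K-axiom applications forces O(j), and none forces O(~j). So j is neither obligatory nor forbidden under these norms.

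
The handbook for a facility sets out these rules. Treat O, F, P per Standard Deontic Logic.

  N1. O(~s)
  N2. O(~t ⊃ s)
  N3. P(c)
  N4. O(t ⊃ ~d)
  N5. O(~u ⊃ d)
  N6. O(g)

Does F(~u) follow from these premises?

Yes

Premise 1 states O(~s) outright.
Premise 2, O(~t ⊃ s), contraposes to O(~s ⊃ t); with O(~s) we get O(t).
Premise 4 is O(t ⊃ ~d); since O(t), deontic closure gives O(~d).
The contrapositive of premise 5 (O(~u ⊃ d)) is O(~d ⊃ u), and O(~d) is already established, so O(u).
Premises 3, 6 do not contribute to this derivation.
So O(u) holds, i.e. F(~u). The claim follows.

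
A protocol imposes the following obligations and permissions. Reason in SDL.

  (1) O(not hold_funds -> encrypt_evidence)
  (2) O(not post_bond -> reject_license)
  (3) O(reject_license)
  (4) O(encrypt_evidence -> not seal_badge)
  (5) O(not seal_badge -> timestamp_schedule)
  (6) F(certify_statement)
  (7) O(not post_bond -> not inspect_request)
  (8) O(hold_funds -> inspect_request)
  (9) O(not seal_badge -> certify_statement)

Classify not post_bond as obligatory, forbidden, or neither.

Premise 6 is F(certify_statement), i.e. O(not certify_statement).
The contrapositive of premise 9 (O(not seal_badge -> certify_statement)) is O(not certify_statement -> seal_badge), and O(not certify_statement) is already established, so O(seal_badge).
Premise 4 is O(encrypt_evidence -> not seal_badge); contrapositively O(seal_badge -> not encrypt_evidence). Since O(seal_badge) holds, K gives O(not encrypt_evidence).
Premise 1, O(not hold_funds -> encrypt_evidence), contraposes to O(not encrypt_evidence -> hold_funds); with O(not encrypt_evidence) we get O(hold_funds).
Applying K to premise 8 (O(hold_funds -> inspect_request)) and O(hold_funds) yields O(inspect_request).
Premise 7 is O(not post_bond -> not inspect_request); contrapositively O(inspect_request -> post_bond). Since O(inspect_request) holds, K gives O(post_bond).
Premises 2, 3, 5 do not contribute to this derivation.
Thus O(post_bond), which is F(not post_bond): not post_bond is forbidden.

Forbidden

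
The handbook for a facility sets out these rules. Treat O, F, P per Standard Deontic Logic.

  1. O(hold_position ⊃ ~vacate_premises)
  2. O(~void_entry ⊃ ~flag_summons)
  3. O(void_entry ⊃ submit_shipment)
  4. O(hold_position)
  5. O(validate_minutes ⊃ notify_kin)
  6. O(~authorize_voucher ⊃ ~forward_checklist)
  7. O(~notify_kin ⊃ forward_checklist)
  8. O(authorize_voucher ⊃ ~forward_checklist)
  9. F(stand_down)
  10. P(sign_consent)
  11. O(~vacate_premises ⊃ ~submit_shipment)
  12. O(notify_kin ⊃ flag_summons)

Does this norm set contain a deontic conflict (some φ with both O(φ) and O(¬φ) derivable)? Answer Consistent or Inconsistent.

Premises 8 and 6 are O(authorize_voucher ⊃ ~forward_checklist) and O(~authorize_voucher ⊃ ~forward_checklist); every ideal world satisfies authorize_voucher or ~authorize_voucher, so in either case ~forward_checklist holds — hence O(~forward_checklist).
Premise 7 is O(~notify_kin ⊃ forward_checklist); contrapositively O(~forward_checklist ⊃ notify_kin). Since O(~forward_checklist) holds, K gives O(notify_kin).
From O(notify_kin) and premise 12, O(notify_kin ⊃ flag_summons), we obtain O(flag_summons).
Premise 2, O(~void_entry ⊃ ~flag_summons), contraposes to O(flag_summons ⊃ void_entry); with O(flag_summons) we get O(void_entry).
From O(void_entry) and premise 3, O(void_entry ⊃ submit_shipment), we obtain O(submit_shipment).
The contrapositive of premise 11 (O(~vacate_premises ⊃ ~submit_shipment)) is O(submit_shipment ⊃ vacate_premises), and O(submit_shipment) is already established, so O(vacate_premises).
Premise 1, O(hold_position ⊃ ~vacate_premises), contraposes to O(vacate_premises ⊃ ~hold_position); with O(vacate_premises) we get O(~hold_position).
However, premise 4 gives O(hold_position).
We now have both O(~hold_position) and O(hold_position) — hold_position is simultaneously obligatory and forbidden, violating the D-axiom.

Inconsistent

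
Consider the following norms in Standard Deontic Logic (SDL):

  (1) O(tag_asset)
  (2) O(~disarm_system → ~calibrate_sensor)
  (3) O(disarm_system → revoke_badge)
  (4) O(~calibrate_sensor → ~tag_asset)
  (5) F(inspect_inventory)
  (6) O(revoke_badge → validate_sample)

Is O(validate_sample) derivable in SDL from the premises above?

Premise 1 states O(tag_asset) outright.
The contrapositive of premise 4 (O(~calibrate_sensor → ~tag_asset)) is O(tag_asset → calibrate_sensor), and O(tag_asset) is already established, so O(calibrate_sensor).
Premise 2 is O(~disarm_system → ~calibrate_sensor); contrapositively O(calibrate_sensor → disarm_system). Since O(calibrate_sensor) holds, K gives O(disarm_system).
Premise 3 is O(disarm_system → revoke_badge); since O(disarm_system), deontic closure gives O(revoke_badge).
From O(revoke_badge) and premise 6, O(revoke_badge → validate_sample), we obtain O(validate_sample).
Premise 5 does not contribute to this derivation.
So O(validate_sample) follows.

Yes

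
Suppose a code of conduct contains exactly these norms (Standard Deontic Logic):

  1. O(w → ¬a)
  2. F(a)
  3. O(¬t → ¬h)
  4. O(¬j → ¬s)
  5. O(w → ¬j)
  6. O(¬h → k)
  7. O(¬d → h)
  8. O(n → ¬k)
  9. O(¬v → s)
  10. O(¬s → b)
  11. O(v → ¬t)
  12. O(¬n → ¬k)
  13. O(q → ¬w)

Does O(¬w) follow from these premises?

Premises 8 and 12 are O(n → ¬k) and O(¬n → ¬k); every ideal world satisfies n or ¬n, so in either case ¬k holds — hence O(¬k).
Premise 6, O(¬h → k), contraposes to O(¬k → h); with O(¬k) we get O(h).
Premise 3, O(¬t → ¬h), contraposes to O(h → t); with O(h) we get O(t).
Premise 11, O(v → ¬t), contraposes to O(t → ¬v); with O(t) we get O(¬v).
With premise 9, O(¬v → s), the K-axiom yields O(s).
Premise 4, O(¬j → ¬s), contraposes to O(s → j); with O(s) we get O(j).
Premise 5, O(w → ¬j), contraposes to O(j → ¬w); with O(j) we get O(¬w).
Premises 1, 2, 7, 10, 13 do not contribute to this derivation.
So O(¬w) follows.

Yes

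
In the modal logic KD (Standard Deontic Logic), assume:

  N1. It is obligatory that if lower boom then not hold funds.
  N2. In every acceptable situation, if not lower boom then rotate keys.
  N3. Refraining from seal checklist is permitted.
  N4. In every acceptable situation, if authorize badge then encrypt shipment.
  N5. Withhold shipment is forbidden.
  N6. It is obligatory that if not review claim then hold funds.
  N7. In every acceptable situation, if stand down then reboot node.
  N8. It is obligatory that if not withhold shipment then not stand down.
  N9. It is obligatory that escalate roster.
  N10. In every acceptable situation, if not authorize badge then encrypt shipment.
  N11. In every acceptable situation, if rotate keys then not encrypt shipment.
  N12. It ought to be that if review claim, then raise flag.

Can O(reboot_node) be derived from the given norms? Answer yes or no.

No

Premise 7 is O(stand_down → reboot_node), but O(stand_down) is not derivable from the premises, so it does not yield O(reboot_node).
No other premise forces O(reboot_node). An ideal world satisfying every premise can still have reboot_node false, so O(reboot_node) is not derivable.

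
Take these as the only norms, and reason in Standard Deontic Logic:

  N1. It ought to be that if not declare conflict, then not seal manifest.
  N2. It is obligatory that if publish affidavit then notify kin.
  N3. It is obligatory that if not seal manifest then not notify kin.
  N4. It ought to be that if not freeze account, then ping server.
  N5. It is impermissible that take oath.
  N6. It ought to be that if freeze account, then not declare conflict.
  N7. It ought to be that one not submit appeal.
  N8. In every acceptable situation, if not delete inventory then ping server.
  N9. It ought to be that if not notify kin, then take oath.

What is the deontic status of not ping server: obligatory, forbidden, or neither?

Premise 5, F(take_oath), is equivalent to O(¬take_oath).
The contrapositive of premise 9 (O(¬notify_kin → take_oath)) is O(¬take_oath → notify_kin), and O(¬take_oath) is already established, so O(notify_kin).
Premise 3 is O(¬seal_manifest → ¬notify_kin); contrapositively O(notify_kin → seal_manifest). Since O(notify_kin) holds, K gives O(seal_manifest).
Premise 1 is O(¬declare_conflict → ¬seal_manifest); contrapositively O(seal_manifest → declare_conflict). Since O(seal_manifest) holds, K gives O(declare_conflict).
Premise 6 is O(freeze_account → ¬declare_conflict); contrapositively O(declare_conflict → ¬freeze_account). Since O(declare_conflict) holds, K gives O(¬freeze_account).
Premise 4 is O(¬freeze_account → ping_server); since O(¬freeze_account), deontic closure gives O(ping_server).
Premises 2, 7, 8 do not contribute to this derivation.
Thus O(ping_server), which is F(¬ping_server): ¬ping_server is forbidden.

Forbidden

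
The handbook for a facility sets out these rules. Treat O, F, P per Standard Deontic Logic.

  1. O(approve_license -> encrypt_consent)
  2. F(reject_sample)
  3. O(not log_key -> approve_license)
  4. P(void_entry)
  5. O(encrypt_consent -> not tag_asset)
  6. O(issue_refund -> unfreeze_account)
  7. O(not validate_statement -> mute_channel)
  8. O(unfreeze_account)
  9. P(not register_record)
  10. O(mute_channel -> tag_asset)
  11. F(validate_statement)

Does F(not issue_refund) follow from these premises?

Premise 6 is O(issue_refund -> unfreeze_account); even if O(unfreeze_account) held, inferring O(issue_refund) would be affirming the consequent — invalid.
No other premise forces O(issue_refund). An ideal world satisfying every premise can still have not issue_refund true, so F(not issue_refund) is not derivable.

No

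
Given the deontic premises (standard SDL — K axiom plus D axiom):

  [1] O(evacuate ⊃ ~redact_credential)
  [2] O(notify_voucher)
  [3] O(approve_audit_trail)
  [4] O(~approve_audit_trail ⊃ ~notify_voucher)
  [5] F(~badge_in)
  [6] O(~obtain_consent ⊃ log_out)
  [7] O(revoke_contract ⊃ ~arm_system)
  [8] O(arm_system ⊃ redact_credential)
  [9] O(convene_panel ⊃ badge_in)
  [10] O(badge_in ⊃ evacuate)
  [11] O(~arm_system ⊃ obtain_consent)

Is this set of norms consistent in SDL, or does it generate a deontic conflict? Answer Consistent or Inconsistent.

Premise 4 is O(~approve_audit_trail ⊃ ~notify_voucher), but O(~approve_audit_trail) is not derivable from the premises, so it does not yield O(~notify_voucher).
So O(~notify_voucher) is not derivable, and the apparent clash with O(notify_voucher) does not arise.
A world satisfying every obligation exists (e.g. approve_audit_trail=true, arm_system=false, badge_in=true, convene_panel=false, evacuate=true, log_out=false, notify_voucher=true, obtain_consent=true, redact_credential=false, revoke_contract=false); no atom is both obligatory and forbidden, so the set is consistent.

Consistent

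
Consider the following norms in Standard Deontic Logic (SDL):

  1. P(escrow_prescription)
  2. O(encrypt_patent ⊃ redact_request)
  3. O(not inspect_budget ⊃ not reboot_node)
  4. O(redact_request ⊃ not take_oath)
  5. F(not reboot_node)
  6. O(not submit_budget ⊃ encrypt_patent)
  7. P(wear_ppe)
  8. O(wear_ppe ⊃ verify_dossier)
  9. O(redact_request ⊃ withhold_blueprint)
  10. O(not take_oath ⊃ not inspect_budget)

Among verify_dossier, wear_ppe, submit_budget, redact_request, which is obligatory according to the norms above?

submit_budget

F(not reboot_node) at premise 5 means O(reboot_node).
Premise 3 is O(not inspect_budget ⊃ not reboot_node); contrapositively O(reboot_node ⊃ inspect_budget). Since O(reboot_node) holds, K gives O(inspect_budget).
Premise 10 is O(not take_oath ⊃ not inspect_budget); contrapositively O(inspect_budget ⊃ take_oath). Since O(inspect_budget) holds, K gives O(take_oath).
Premise 4 is O(redact_request ⊃ not take_oath); contrapositively O(take_oath ⊃ not redact_request). Since O(take_oath) holds, K gives O(not redact_request).
Premise 2, O(encrypt_patent ⊃ redact_request), contraposes to O(not redact_request ⊃ not encrypt_patent); with O(not redact_request) we get O(not encrypt_patent).
Premise 6 is O(not submit_budget ⊃ encrypt_patent); contrapositively O(not encrypt_patent ⊃ submit_budget). Since O(not encrypt_patent) holds, K gives O(submit_budget).
So O(submit_budget) holds — submit_budget is obligatory. None of the other listed options is made obligatory by any chain of premises.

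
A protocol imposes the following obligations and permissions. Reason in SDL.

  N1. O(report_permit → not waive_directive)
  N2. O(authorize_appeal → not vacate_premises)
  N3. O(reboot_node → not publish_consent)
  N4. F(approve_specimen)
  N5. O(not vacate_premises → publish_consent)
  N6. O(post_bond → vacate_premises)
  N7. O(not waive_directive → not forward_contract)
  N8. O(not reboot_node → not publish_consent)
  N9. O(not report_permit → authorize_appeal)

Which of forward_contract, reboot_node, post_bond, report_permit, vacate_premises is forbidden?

Premises 8 and 3 cover both cases: O(not reboot_node → not publish_consent) and O(reboot_node → not publish_consent). Since not reboot_node ∨ reboot_node is a tautology, O(not publish_consent) follows.
Premise 5, O(not vacate_premises → publish_consent), contraposes to O(not publish_consent → vacate_premises); with O(not publish_consent) we get O(vacate_premises).
The contrapositive of premise 2 (O(authorize_appeal → not vacate_premises)) is O(vacate_premises → not authorize_appeal), and O(vacate_premises) is already established, so O(not authorize_appeal).
Premise 9 is O(not report_permit → authorize_appeal); contrapositively O(not authorize_appeal → report_permit). Since O(not authorize_appeal) holds, K gives O(report_permit).
From O(report_permit) and premise 1, O(report_permit → not waive_directive), we obtain O(not waive_directive).
From O(not waive_directive) and premise 7, O(not waive_directive → not forward_contract), we obtain O(not forward_contract).
So O(not forward_contract) holds, i.e. forward_contract is forbidden. None of the other listed options is forbidden under the premises.

forward_contract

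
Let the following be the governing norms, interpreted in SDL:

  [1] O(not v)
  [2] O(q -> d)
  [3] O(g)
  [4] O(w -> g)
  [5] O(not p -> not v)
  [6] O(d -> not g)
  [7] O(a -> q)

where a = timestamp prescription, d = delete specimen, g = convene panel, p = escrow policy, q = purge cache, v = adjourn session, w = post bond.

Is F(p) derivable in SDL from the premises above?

Premise 5 is O(not p -> not v); even if O(not v) held, inferring O(not p) would be affirming the consequent — invalid.
No other premise forces O(not p). An ideal world satisfying every premise can still have p true, so F(p) is not derivable.

No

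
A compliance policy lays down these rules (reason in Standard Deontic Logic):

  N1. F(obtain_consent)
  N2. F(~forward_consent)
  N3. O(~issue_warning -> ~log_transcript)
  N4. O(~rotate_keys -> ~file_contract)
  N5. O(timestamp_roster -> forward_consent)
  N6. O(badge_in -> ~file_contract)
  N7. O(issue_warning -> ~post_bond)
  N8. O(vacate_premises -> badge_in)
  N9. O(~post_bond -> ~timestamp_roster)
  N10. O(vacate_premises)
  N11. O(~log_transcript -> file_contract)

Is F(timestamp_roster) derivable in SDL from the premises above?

From premise 10 we have O(vacate_premises).
With premise 8, O(vacate_premises -> badge_in), the K-axiom yields O(badge_in).
Premise 6 is O(badge_in -> ~file_contract); since O(badge_in), deontic closure gives O(~file_contract).
Premise 11 is O(~log_transcript -> file_contract); contrapositively O(~file_contract -> log_transcript). Since O(~file_contract) holds, K gives O(log_transcript).
Premise 3 is O(~issue_warning -> ~log_transcript); contrapositively O(log_transcript -> issue_warning). Since O(log_transcript) holds, K gives O(issue_warning).
With premise 7, O(issue_warning -> ~post_bond), the K-axiom yields O(~post_bond).
Premise 9 is O(~post_bond -> ~timestamp_roster); since O(~post_bond), deontic closure gives O(~timestamp_roster).
Premises 1, 2, 4, 5 do not contribute to this derivation.
So O(~timestamp_roster) holds, i.e. F(timestamp_roster). The claim follows.

Yes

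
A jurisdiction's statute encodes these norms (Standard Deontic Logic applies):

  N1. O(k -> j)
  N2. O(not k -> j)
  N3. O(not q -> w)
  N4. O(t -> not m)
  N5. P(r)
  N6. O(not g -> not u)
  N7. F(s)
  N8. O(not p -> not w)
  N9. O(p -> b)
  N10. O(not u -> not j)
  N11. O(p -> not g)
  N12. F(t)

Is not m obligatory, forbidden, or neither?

Neither

Premise 4 is O(t -> not m), but O(t) is not derivable from the premises, so it does not yield O(not m).
No premise or chain of K-axiom applications forces O(not m), and none forces O(m). So not m is neither obligatory nor forbidden under these norms.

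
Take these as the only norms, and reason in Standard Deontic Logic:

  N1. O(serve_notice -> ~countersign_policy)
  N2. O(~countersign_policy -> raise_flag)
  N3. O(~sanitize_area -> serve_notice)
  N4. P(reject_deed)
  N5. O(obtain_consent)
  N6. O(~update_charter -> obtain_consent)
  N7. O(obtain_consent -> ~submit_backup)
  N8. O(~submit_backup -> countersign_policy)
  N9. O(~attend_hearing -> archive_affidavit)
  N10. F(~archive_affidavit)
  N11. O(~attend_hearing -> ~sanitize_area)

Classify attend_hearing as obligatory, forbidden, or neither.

Obligatory

Premise 5 states O(obtain_consent) outright.
With premise 7, O(obtain_consent -> ~submit_backup), the K-axiom yields O(~submit_backup).
Applying K to premise 8 (O(~submit_backup -> countersign_policy)) and O(~submit_backup) yields O(countersign_policy).
Premise 1, O(serve_notice -> ~countersign_policy), contraposes to O(countersign_policy -> ~serve_notice); with O(countersign_policy) we get O(~serve_notice).
Premise 3, O(~sanitize_area -> serve_notice), contraposes to O(~serve_notice -> sanitize_area); with O(~serve_notice) we get O(sanitize_area).
Premise 11, O(~attend_hearing -> ~sanitize_area), contraposes to O(sanitize_area -> attend_hearing); with O(sanitize_area) we get O(attend_hearing).
Premises 2, 4, 6, 9, 10 do not contribute to this derivation.
Hence attend_hearing is obligatory.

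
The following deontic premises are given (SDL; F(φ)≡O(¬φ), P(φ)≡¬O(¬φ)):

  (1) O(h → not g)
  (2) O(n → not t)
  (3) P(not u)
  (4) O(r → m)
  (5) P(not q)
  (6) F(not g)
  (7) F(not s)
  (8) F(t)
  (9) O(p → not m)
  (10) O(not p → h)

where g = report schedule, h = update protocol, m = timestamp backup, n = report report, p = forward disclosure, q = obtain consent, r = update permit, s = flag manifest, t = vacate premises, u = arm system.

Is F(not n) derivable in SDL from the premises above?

Premise 2 is O(n → not t); even if O(not t) held, inferring O(n) would be affirming the consequent — invalid.
No other premise forces O(n). An ideal world satisfying every premise can still have not n true, so F(not n) is not derivable.

No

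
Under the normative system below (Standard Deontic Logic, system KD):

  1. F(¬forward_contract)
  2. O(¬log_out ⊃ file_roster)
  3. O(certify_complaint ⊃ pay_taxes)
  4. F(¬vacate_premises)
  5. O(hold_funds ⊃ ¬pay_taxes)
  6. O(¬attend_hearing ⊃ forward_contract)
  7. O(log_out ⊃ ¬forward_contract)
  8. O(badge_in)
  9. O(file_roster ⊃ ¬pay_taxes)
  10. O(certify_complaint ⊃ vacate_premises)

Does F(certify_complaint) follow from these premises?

Yes

F(¬forward_contract) at premise 1 means O(forward_contract).
The contrapositive of premise 7 (O(log_out ⊃ ¬forward_contract)) is O(forward_contract ⊃ ¬log_out), and O(forward_contract) is already established, so O(¬log_out).
Premise 2 is O(¬log_out ⊃ file_roster); since O(¬log_out), deontic closure gives O(file_roster).
Premise 9 is O(file_roster ⊃ ¬pay_taxes); since O(file_roster), deontic closure gives O(¬pay_taxes).
Premise 3 is O(certify_complaint ⊃ pay_taxes); contrapositively O(¬pay_taxes ⊃ ¬certify_complaint). Since O(¬pay_taxes) holds, K gives O(¬certify_complaint).
Premises 4, 5, 6, 8, 10 do not contribute to this derivation.
So O(¬certify_complaint) holds, i.e. F(certify_complaint). The claim follows.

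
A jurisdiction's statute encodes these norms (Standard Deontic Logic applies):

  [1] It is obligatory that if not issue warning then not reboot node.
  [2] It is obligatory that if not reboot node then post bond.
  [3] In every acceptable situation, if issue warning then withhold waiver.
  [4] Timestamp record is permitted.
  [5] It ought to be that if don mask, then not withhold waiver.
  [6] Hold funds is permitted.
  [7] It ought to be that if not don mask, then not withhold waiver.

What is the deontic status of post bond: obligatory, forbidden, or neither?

Premises 5 and 7 cover both cases: O(don_mask → ¬withhold_waiver) and O(¬don_mask → ¬withhold_waiver). Since don_mask ∨ ¬don_mask is a tautology, O(¬withhold_waiver) follows.
Premise 3 is O(issue_warning → withhold_waiver); contrapositively O(¬withhold_waiver → ¬issue_warning). Since O(¬withhold_waiver) holds, K gives O(¬issue_warning).
From O(¬issue_warning) and premise 1, O(¬issue_warning → ¬reboot_node), we obtain O(¬reboot_node).
From O(¬reboot_node) and premise 2, O(¬reboot_node → post_bond), we obtain O(post_bond).
Premises 4, 6 do not contribute to this derivation.
Hence post_bond is obligatory.

Obligatory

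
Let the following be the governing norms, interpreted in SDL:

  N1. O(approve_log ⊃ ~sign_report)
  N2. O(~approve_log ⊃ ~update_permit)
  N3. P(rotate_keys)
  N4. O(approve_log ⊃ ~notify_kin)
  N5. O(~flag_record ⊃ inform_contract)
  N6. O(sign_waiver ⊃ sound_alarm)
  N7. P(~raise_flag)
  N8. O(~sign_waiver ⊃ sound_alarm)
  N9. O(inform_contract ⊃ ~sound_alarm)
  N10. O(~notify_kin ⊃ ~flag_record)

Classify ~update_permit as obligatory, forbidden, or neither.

Obligatory

Premises 6 and 8 are O(sign_waiver ⊃ sound_alarm) and O(~sign_waiver ⊃ sound_alarm); every ideal world satisfies sign_waiver or ~sign_waiver, so in either case sound_alarm holds — hence O(sound_alarm).
Premise 9 is O(inform_contract ⊃ ~sound_alarm); contrapositively O(sound_alarm ⊃ ~inform_contract). Since O(sound_alarm) holds, K gives O(~inform_contract).
Premise 5 is O(~flag_record ⊃ inform_contract); contrapositively O(~inform_contract ⊃ flag_record). Since O(~inform_contract) holds, K gives O(flag_record).
Premise 10 is O(~notify_kin ⊃ ~flag_record); contrapositively O(flag_record ⊃ notify_kin). Since O(flag_record) holds, K gives O(notify_kin).
The contrapositive of premise 4 (O(approve_log ⊃ ~notify_kin)) is O(notify_kin ⊃ ~approve_log), and O(notify_kin) is already established, so O(~approve_log).
From O(~approve_log) and premise 2, O(~approve_log ⊃ ~update_permit), we obtain O(~update_permit).
Premises 1, 3, 7 do not contribute to this derivation.
Hence ~update_permit is obligatory.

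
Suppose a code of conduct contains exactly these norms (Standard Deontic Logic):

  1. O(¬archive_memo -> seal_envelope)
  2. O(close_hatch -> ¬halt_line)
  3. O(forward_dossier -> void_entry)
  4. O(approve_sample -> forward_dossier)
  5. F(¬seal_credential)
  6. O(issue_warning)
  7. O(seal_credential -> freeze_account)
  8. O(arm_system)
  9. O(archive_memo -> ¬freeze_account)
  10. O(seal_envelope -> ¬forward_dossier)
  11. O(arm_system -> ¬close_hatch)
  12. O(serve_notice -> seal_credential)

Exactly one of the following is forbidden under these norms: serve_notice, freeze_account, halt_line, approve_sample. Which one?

F(¬seal_credential) at premise 5 means O(seal_credential).
Applying K to premise 7 (O(seal_credential -> freeze_account)) and O(seal_credential) yields O(freeze_account).
Premise 9 is O(archive_memo -> ¬freeze_account); contrapositively O(freeze_account -> ¬archive_memo). Since O(freeze_account) holds, K gives O(¬archive_memo).
Applying K to premise 1 (O(¬archive_memo -> seal_envelope)) and O(¬archive_memo) yields O(seal_envelope).
Applying K to premise 10 (O(seal_envelope -> ¬forward_dossier)) and O(seal_envelope) yields O(¬forward_dossier).
Premise 4 is O(approve_sample -> forward_dossier); contrapositively O(¬forward_dossier -> ¬approve_sample). Since O(¬forward_dossier) holds, K gives O(¬approve_sample).
So O(¬approve_sample) holds, i.e. approve_sample is forbidden. None of the other listed options is forbidden under the premises.

approve_sample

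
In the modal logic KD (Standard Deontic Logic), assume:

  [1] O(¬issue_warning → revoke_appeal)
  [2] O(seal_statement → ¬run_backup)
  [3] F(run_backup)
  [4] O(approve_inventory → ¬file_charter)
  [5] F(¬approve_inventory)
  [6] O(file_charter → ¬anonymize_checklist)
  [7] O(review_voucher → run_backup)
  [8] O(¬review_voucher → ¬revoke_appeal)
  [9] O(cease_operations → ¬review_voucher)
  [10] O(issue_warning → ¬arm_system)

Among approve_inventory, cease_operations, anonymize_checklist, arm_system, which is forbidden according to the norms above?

Premise 3, F(run_backup), is equivalent to O(¬run_backup).
Premise 7, O(review_voucher → run_backup), contraposes to O(¬run_backup → ¬review_voucher); with O(¬run_backup) we get O(¬review_voucher).
With premise 8, O(¬review_voucher → ¬revoke_appeal), the K-axiom yields O(¬revoke_appeal).
Premise 1, O(¬issue_warning → revoke_appeal), contraposes to O(¬revoke_appeal → issue_warning); with O(¬revoke_appeal) we get O(issue_warning).
With premise 10, O(issue_warning → ¬arm_system), the K-axiom yields O(¬arm_system).
So O(¬arm_system) holds, i.e. arm_system is forbidden. None of the other listed options is forbidden under the premises.

arm_system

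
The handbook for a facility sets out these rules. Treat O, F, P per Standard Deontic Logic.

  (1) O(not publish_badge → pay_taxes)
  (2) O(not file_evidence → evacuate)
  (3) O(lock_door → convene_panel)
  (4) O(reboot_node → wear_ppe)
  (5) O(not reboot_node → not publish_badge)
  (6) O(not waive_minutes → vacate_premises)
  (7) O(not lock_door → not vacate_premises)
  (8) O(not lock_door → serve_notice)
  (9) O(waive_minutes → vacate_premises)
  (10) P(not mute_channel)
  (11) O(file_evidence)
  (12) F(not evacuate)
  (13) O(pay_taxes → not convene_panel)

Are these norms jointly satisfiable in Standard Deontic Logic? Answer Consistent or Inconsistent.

Premise 2 is O(not file_evidence → evacuate); even if O(evacuate) held, inferring O(not file_evidence) would be affirming the consequent — invalid.
So O(not file_evidence) is not derivable, and the apparent clash with O(file_evidence) does not arise.
A world satisfying every obligation exists (e.g. convene_panel=true, evacuate=true, file_evidence=true, lock_door=true, mute_channel=false, pay_taxes=false, publish_badge=true, reboot_node=true, serve_notice=false, vacate_premises=true, waive_minutes=false, wear_ppe=true); no atom is both obligatory and forbidden, so the set is consistent.

Consistent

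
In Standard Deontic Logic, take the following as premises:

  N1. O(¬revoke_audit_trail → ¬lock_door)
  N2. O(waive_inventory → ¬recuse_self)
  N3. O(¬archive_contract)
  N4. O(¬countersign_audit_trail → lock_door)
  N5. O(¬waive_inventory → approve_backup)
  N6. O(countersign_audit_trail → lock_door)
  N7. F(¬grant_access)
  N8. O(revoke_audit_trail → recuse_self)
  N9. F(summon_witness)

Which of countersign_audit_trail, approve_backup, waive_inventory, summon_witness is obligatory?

By case analysis on ¬countersign_audit_trail: premise 4 gives O(¬countersign_audit_trail → lock_door) and premise 6 gives O(countersign_audit_trail → lock_door), so O(lock_door) either way.
Premise 1, O(¬revoke_audit_trail → ¬lock_door), contraposes to O(lock_door → revoke_audit_trail); with O(lock_door) we get O(revoke_audit_trail).
From O(revoke_audit_trail) and premise 8, O(revoke_audit_trail → recuse_self), we obtain O(recuse_self).
The contrapositive of premise 2 (O(waive_inventory → ¬recuse_self)) is O(recuse_self → ¬waive_inventory), and O(recuse_self) is already established, so O(¬waive_inventory).
From O(¬waive_inventory) and premise 5, O(¬waive_inventory → approve_backup), we obtain O(approve_backup).
So O(approve_backup) holds — approve_backup is obligatory. None of the other listed options is made obligatory by any chain of premises.

approve_backup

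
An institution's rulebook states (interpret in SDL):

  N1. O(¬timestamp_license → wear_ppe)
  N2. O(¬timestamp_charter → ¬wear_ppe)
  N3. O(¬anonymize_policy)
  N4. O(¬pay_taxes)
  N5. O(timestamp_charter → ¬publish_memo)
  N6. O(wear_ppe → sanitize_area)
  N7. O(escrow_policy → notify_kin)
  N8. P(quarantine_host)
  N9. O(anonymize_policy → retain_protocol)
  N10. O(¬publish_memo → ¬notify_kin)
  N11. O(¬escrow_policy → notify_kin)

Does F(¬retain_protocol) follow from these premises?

No

Premise 9 is O(anonymize_policy → retain_protocol), but O(anonymize_policy) is not derivable from the premises, so it does not yield O(retain_protocol).
No other premise forces O(retain_protocol). An ideal world satisfying every premise can still have ¬retain_protocol true, so F(¬retain_protocol) is not derivable.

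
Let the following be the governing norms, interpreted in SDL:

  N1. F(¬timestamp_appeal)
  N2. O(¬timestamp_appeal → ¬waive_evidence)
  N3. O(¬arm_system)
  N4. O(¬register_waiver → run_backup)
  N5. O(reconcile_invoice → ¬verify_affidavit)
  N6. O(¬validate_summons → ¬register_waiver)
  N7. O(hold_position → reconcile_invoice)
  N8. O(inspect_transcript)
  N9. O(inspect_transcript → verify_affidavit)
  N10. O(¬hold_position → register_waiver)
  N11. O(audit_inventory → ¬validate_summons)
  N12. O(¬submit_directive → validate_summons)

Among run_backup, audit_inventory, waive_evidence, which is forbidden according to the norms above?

Premise 8 states O(inspect_transcript) outright.
From O(inspect_transcript) and premise 9, O(inspect_transcript → verify_affidavit), we obtain O(verify_affidavit).
Premise 5 is O(reconcile_invoice → ¬verify_affidavit); contrapositively O(verify_affidavit → ¬reconcile_invoice). Since O(verify_affidavit) holds, K gives O(¬reconcile_invoice).
Premise 7 is O(hold_position → reconcile_invoice); contrapositively O(¬reconcile_invoice → ¬hold_position). Since O(¬reconcile_invoice) holds, K gives O(¬hold_position).
From O(¬hold_position) and premise 10, O(¬hold_position → register_waiver), we obtain O(register_waiver).
Premise 6, O(¬validate_summons → ¬register_waiver), contraposes to O(register_waiver → validate_summons); with O(register_waiver) we get O(validate_summons).
Premise 11, O(audit_inventory → ¬validate_summons), contraposes to O(validate_summons → ¬audit_inventory); with O(validate_summons) we get O(¬audit_inventory).
So O(¬audit_inventory) holds, i.e. audit_inventory is forbidden. None of the other listed options is forbidden under the premises.

audit_inventory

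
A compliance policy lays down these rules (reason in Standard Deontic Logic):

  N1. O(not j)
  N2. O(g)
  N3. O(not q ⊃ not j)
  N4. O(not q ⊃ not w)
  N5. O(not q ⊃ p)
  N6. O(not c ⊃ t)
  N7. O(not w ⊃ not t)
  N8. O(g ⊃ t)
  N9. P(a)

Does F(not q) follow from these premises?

Yes

Premise 2 states O(g) outright.
With premise 8, O(g ⊃ t), the K-axiom yields O(t).
The contrapositive of premise 7 (O(not w ⊃ not t)) is O(t ⊃ w), and O(t) is already established, so O(w).
The contrapositive of premise 4 (O(not q ⊃ not w)) is O(w ⊃ q), and O(w) is already established, so O(q).
Premises 1, 3, 5, 6, 9 do not contribute to this derivation.
So O(q) holds, i.e. F(not q). The claim follows.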